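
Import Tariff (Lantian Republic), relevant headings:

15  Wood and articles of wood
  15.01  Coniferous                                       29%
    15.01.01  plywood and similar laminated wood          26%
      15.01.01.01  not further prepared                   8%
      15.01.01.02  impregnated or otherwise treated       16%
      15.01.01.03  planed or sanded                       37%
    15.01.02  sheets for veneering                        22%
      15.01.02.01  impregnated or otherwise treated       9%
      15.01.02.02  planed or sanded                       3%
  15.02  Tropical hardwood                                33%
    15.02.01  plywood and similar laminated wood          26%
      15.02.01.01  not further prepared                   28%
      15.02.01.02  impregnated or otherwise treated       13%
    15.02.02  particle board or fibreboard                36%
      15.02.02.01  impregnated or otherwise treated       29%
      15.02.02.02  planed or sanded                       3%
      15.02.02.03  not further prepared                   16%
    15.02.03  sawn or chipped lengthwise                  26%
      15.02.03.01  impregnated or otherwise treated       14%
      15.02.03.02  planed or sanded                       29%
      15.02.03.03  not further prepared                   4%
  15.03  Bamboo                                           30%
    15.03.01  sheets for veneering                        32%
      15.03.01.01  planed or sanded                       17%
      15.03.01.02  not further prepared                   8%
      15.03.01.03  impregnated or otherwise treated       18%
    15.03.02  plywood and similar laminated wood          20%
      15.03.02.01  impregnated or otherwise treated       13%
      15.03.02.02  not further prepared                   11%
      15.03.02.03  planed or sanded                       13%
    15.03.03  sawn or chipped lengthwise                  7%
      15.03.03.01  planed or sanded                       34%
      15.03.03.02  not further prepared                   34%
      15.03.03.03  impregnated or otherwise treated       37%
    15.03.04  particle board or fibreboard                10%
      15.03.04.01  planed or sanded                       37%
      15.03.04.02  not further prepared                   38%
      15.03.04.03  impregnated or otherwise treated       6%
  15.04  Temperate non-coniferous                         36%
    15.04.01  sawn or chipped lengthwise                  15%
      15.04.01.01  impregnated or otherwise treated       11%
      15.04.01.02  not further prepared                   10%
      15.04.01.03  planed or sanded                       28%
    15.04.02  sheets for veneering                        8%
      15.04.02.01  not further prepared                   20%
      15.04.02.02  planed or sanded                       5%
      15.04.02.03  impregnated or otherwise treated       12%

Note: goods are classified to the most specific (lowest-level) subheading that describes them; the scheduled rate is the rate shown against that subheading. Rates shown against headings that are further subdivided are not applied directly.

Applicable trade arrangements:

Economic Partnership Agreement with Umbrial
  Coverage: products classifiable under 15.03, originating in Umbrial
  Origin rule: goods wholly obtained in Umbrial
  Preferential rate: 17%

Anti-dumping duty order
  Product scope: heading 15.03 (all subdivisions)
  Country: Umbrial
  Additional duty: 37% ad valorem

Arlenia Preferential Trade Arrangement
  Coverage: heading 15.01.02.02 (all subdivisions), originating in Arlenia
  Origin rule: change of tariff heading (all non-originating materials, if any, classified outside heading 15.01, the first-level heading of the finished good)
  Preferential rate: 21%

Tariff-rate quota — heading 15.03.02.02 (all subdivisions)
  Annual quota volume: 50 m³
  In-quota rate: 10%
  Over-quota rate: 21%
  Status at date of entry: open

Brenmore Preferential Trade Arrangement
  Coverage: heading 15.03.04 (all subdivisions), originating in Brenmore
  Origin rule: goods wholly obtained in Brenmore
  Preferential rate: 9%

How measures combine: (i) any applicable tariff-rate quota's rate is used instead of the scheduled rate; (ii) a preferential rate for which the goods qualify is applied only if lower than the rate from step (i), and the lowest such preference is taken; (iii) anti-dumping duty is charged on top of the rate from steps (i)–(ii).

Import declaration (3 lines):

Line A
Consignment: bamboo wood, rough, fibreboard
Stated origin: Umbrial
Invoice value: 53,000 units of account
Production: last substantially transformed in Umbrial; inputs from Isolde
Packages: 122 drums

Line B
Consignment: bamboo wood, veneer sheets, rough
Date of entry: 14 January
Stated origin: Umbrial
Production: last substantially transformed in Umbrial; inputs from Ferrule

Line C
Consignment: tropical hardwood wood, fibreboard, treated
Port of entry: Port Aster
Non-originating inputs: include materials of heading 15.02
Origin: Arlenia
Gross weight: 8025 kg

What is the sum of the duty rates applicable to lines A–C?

149%

Line A: bamboo → 15.03; fibreboard → 15.03.04; rough → 15.03.04.02. Scheduled 38%. Umbrial agreement on 15.03: not wholly obtained; anti-dumping (Umbrial, 15.03): +37%; total 38% + 37% = 75%. → 75%.
Line B: bamboo → 15.03; veneer sheets → 15.03.01; rough → 15.03.01.02. Scheduled 8%. Umbrial agreement on 15.03: not wholly obtained; anti-dumping (Umbrial, 15.03): +37%; total 8% + 37% = 45%. → 45%.
Line C: tropical hardwood → 15.02; fibreboard → 15.02.02; treated → 15.02.02.01. Scheduled 29%. Arlenia agreement on 15.01.02.02: 15.02.02.01 not covered. → 29%.
Sum: 75% + 45% + 29% = 149%.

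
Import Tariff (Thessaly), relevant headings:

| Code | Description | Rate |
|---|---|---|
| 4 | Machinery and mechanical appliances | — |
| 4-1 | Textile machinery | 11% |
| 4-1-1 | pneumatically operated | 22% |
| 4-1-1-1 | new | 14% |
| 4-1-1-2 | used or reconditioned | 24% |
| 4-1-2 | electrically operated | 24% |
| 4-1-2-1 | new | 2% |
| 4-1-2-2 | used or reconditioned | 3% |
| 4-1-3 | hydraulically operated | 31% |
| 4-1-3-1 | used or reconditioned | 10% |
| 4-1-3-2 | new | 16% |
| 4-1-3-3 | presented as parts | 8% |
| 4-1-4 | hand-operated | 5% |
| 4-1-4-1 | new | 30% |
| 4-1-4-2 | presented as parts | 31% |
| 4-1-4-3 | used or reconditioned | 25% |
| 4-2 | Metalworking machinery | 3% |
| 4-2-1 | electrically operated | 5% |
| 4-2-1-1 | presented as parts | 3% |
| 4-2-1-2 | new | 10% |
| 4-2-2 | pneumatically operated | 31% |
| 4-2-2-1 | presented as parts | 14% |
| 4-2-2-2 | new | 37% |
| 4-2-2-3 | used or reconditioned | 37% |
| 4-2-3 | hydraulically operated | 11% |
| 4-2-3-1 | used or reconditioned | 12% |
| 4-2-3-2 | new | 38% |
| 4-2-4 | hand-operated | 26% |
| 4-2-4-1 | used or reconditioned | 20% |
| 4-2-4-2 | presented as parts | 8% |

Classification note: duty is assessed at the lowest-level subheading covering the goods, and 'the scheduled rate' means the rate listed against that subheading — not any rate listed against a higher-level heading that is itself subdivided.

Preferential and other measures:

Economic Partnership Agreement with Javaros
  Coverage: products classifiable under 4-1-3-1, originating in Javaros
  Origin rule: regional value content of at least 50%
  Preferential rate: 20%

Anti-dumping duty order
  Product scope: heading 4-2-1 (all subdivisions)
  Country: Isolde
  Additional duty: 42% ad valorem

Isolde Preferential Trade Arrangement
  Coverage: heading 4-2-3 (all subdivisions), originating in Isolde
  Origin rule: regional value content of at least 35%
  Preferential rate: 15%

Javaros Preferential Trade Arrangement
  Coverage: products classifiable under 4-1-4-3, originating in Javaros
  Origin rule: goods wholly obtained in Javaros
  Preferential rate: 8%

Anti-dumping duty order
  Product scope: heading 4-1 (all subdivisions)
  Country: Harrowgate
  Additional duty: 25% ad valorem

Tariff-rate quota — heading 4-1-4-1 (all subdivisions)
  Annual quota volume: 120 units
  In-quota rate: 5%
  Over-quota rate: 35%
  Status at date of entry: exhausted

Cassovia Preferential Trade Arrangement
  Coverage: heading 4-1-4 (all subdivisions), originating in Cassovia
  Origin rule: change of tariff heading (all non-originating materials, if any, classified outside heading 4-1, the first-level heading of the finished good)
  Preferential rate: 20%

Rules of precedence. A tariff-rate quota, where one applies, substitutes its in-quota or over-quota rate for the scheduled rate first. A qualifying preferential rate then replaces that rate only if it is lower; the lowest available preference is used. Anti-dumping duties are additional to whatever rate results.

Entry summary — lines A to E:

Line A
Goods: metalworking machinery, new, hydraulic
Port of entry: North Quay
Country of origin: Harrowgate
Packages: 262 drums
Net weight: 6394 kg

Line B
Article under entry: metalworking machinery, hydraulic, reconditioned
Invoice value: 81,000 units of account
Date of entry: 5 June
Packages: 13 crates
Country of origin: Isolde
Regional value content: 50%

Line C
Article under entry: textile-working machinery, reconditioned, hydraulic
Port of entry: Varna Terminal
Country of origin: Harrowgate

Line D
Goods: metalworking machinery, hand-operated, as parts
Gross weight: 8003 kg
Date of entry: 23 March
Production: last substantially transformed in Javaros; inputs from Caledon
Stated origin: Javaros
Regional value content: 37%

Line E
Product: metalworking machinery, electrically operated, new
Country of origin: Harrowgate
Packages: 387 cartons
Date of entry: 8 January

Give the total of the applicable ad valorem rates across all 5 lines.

103%

Line A: metalworking → 4-2; hydraulic → 4-2-3; new → 4-2-3-2. Scheduled 38%. No special measure applies. → 38%.
Line B: metalworking → 4-2; hydraulic → 4-2-3; reconditioned → 4-2-3-1. Scheduled 12%. Isolde agreement on 4-2-3: RVC ≥ 35% → 15% available; preference 15% not lower than 12% → no reduction. → 12%.
Line C: textile-working → 4-1; hydraulic → 4-1-3; reconditioned → 4-1-3-1. Scheduled 10%. anti-dumping (Harrowgate, 4-1): +25%; total 10% + 25% = 35%. → 35%.
Line D: metalworking → 4-2; hand-operated → 4-2-4; as parts → 4-2-4-2. Scheduled 8%. Javaros agreement on 4-1-3-1: 4-2-4-2 not covered; Javaros agreement on 4-1-4-3: 4-2-4-2 not covered. → 8%.
Line E: metalworking → 4-2; electrically operated → 4-2-1; new → 4-2-1-2. Scheduled 10%. No special measure applies. → 10%.
Sum: 38% + 12% + 35% + 8% + 10% = 103%.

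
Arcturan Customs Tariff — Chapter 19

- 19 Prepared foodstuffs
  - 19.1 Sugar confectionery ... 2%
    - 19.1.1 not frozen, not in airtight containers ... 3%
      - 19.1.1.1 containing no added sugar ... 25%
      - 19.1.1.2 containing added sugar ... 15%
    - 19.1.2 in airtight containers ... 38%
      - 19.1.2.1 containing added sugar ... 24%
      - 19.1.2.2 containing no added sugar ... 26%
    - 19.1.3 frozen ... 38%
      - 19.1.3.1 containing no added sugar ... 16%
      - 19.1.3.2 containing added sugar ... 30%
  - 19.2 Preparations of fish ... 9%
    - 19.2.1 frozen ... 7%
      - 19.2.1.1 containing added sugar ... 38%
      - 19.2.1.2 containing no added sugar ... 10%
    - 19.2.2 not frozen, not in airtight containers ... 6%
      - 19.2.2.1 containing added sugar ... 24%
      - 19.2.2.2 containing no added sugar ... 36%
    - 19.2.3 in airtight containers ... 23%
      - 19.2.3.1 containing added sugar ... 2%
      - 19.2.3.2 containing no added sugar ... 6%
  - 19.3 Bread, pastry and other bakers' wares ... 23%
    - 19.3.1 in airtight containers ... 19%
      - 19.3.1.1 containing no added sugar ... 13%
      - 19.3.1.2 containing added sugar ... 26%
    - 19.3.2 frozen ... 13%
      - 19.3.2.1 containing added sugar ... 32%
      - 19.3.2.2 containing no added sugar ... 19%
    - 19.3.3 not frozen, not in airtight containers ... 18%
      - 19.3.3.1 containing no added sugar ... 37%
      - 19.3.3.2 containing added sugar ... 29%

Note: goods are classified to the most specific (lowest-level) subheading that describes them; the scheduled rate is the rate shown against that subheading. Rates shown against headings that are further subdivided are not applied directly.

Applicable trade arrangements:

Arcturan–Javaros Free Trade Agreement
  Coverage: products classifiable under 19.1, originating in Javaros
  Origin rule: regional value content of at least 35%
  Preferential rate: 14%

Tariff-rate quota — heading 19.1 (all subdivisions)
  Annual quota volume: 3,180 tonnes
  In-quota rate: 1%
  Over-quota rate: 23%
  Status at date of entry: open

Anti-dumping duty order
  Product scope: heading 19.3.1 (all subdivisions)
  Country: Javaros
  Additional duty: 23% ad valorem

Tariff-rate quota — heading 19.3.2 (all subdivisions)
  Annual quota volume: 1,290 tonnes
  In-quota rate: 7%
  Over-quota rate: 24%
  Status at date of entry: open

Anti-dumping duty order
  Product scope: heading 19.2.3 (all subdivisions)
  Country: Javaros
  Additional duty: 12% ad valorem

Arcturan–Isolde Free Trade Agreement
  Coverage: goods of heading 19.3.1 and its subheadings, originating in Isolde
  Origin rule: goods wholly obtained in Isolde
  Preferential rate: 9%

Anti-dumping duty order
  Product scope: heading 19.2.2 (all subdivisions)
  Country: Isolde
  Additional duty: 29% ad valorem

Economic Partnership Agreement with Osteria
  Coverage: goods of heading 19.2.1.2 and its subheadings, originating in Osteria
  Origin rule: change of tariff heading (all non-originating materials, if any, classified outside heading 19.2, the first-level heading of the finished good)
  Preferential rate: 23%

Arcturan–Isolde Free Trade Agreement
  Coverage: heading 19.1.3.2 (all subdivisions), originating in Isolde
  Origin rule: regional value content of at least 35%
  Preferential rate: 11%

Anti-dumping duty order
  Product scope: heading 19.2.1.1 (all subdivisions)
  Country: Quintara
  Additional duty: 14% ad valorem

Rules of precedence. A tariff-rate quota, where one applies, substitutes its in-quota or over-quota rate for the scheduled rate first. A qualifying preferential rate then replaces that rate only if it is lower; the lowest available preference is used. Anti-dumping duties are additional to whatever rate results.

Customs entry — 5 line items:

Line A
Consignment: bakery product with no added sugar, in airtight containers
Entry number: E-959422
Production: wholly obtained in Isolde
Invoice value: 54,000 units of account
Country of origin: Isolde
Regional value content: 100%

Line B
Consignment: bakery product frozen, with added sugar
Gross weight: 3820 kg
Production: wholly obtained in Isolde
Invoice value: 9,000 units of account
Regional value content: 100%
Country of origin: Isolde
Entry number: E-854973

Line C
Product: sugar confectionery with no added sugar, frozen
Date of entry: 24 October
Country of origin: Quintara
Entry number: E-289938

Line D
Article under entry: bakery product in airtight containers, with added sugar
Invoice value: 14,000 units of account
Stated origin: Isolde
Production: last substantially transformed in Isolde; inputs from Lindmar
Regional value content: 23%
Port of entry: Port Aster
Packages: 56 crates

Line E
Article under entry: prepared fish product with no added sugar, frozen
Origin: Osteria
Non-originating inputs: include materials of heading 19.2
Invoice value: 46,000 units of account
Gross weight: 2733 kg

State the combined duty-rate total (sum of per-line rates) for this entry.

Line A: bakery product → 19.3; in airtight containers → 19.3.1; with no added sugar → 19.3.1.1. Scheduled 13%. Isolde agreement on 19.3.1: wholly obtained → 9% available; Isolde agreement on 19.1.3.2: 19.3.1.1 not covered; preferential 9%. → 9%.
Line B: bakery product → 19.3; frozen → 19.3.2; with added sugar → 19.3.2.1. Scheduled 32%. quota on 19.3.2 open → in-quota 7%; Isolde agreement on 19.3.1: 19.3.2.1 not covered; Isolde agreement on 19.1.3.2: 19.3.2.1 not covered. → 7%.
Line C: sugar confectionery → 19.1; frozen → 19.1.3; with no added sugar → 19.1.3.1. Scheduled 16%. quota on 19.1 open → in-quota 1%. → 1%.
Line D: bakery product → 19.3; in airtight containers → 19.3.1; with added sugar → 19.3.1.2. Scheduled 26%. Isolde agreement on 19.3.1: not wholly obtained; Isolde agreement on 19.1.3.2: 19.3.1.2 not covered. → 26%.
Line E: prepared fish product → 19.2; frozen → 19.2.1; with no added sugar → 19.2.1.2. Scheduled 10%. Osteria agreement on 19.2.1.2: CTH not met. → 10%.
Sum: 9% + 7% + 1% + 26% + 10% = 53%.

53%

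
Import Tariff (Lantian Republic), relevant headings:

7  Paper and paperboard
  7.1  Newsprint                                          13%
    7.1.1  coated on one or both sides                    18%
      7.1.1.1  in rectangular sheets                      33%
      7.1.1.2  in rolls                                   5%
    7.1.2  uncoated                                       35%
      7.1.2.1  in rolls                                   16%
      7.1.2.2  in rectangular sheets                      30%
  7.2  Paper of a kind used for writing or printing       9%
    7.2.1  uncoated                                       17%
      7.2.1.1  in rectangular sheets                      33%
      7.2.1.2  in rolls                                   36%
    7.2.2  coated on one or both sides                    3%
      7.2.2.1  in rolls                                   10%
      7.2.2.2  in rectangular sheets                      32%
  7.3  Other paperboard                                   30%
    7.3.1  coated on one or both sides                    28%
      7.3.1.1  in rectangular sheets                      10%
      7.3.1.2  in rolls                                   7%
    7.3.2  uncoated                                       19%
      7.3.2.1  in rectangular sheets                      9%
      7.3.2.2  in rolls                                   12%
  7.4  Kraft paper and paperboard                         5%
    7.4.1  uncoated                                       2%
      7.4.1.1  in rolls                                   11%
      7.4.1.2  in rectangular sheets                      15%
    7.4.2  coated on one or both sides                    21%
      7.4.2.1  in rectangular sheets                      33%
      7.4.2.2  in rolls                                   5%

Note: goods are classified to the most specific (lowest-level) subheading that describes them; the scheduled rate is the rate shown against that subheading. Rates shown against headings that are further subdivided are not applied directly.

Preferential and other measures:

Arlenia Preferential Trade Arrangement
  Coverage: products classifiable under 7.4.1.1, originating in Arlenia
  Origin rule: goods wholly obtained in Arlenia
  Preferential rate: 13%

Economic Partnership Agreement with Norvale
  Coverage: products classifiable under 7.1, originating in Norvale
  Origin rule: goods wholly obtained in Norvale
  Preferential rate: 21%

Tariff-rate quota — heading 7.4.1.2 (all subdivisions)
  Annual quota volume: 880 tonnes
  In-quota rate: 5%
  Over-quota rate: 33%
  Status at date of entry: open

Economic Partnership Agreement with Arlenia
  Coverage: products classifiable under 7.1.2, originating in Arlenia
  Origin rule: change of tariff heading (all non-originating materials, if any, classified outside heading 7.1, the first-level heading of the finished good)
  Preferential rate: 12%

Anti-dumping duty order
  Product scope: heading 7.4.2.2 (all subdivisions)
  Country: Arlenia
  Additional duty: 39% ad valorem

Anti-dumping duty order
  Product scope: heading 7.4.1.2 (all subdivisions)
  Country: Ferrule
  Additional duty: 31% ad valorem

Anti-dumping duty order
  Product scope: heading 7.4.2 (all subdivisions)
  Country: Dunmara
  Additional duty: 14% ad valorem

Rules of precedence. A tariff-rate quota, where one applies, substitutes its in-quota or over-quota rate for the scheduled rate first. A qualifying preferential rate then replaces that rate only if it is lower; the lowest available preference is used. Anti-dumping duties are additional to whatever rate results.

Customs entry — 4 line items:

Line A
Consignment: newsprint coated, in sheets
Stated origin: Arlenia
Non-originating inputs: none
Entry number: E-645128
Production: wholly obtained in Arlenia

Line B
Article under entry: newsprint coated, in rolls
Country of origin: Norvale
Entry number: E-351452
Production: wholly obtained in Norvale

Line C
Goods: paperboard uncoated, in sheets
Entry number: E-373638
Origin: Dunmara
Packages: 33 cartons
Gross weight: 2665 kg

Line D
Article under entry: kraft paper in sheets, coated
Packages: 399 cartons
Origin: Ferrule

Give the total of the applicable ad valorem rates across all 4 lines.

80%

Line A: newsprint → 7.1; coated → 7.1.1; in sheets → 7.1.1.1. Scheduled 33%. Arlenia agreement on 7.4.1.1: 7.1.1.1 not covered; Arlenia agreement on 7.1.2: 7.1.1.1 not covered. → 33%.
Line B: newsprint → 7.1; coated → 7.1.1; in rolls → 7.1.1.2. Scheduled 5%. Norvale agreement on 7.1: wholly obtained → 21% available; preference 21% not lower than 5% → no reduction. → 5%.
Line C: paperboard → 7.3; uncoated → 7.3.2; in sheets → 7.3.2.1. Scheduled 9%. No special measure applies. → 9%.
Line D: kraft paper → 7.4; coated → 7.4.2; in sheets → 7.4.2.1. Scheduled 33%. No special measure applies. → 33%.
Sum: 33% + 5% + 9% + 33% = 80%.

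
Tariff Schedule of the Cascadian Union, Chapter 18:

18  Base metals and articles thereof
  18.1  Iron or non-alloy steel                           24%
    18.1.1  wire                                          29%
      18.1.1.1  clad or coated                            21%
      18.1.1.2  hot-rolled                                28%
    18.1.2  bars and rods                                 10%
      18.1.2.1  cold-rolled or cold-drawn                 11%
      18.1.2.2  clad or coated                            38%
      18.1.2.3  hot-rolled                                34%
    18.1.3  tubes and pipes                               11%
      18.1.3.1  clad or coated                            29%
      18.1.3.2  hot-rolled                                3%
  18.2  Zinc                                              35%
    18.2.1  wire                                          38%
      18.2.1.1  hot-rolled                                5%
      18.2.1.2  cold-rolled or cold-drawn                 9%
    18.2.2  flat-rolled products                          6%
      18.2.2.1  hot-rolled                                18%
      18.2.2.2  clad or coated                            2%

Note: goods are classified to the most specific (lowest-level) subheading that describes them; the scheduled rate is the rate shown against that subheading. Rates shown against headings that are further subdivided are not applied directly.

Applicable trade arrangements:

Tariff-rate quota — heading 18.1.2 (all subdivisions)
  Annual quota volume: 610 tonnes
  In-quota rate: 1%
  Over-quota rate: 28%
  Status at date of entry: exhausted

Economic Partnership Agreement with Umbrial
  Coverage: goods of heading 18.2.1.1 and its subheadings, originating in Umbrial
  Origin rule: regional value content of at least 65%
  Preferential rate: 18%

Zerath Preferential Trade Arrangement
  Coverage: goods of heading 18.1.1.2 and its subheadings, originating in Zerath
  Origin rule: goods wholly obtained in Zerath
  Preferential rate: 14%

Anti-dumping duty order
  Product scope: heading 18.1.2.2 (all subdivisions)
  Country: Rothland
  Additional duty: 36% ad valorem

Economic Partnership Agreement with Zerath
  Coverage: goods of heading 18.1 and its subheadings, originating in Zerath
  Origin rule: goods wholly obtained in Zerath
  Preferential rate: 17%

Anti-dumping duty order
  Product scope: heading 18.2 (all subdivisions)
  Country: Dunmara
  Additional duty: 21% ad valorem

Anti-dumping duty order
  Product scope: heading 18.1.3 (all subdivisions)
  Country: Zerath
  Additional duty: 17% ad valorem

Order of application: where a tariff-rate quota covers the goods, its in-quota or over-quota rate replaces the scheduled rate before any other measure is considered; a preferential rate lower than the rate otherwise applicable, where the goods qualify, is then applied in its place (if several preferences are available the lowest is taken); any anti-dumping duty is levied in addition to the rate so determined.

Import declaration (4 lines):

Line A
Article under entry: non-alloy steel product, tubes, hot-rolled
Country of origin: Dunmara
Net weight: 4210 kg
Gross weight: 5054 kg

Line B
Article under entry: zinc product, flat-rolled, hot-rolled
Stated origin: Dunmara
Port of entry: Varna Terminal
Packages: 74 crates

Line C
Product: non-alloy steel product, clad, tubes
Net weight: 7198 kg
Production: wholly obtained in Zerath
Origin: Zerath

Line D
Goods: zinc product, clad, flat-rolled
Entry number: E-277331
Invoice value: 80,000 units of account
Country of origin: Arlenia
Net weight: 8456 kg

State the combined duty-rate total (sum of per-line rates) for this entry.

Line A: non-alloy steel → 18.1; tubes → 18.1.3; hot-rolled → 18.1.3.2. Scheduled 3%. No special measure applies. → 3%.
Line B: zinc → 18.2; flat-rolled → 18.2.2; hot-rolled → 18.2.2.1. Scheduled 18%. anti-dumping (Dunmara, 18.2): +21%; total 18% + 21% = 39%. → 39%.
Line C: non-alloy steel → 18.1; tubes → 18.1.3; clad → 18.1.3.1. Scheduled 29%. Zerath agreement on 18.1.1.2: 18.1.3.1 not covered; Zerath agreement on 18.1: wholly obtained → 17% available; preferential 17%; anti-dumping (Zerath, 18.1.3): +17%; total 17% + 17% = 34%. → 34%.
Line D: zinc → 18.2; flat-rolled → 18.2.2; clad → 18.2.2.2. Scheduled 2%. No special measure applies. → 2%.
Sum: 3% + 39% + 34% + 2% = 78%.

78%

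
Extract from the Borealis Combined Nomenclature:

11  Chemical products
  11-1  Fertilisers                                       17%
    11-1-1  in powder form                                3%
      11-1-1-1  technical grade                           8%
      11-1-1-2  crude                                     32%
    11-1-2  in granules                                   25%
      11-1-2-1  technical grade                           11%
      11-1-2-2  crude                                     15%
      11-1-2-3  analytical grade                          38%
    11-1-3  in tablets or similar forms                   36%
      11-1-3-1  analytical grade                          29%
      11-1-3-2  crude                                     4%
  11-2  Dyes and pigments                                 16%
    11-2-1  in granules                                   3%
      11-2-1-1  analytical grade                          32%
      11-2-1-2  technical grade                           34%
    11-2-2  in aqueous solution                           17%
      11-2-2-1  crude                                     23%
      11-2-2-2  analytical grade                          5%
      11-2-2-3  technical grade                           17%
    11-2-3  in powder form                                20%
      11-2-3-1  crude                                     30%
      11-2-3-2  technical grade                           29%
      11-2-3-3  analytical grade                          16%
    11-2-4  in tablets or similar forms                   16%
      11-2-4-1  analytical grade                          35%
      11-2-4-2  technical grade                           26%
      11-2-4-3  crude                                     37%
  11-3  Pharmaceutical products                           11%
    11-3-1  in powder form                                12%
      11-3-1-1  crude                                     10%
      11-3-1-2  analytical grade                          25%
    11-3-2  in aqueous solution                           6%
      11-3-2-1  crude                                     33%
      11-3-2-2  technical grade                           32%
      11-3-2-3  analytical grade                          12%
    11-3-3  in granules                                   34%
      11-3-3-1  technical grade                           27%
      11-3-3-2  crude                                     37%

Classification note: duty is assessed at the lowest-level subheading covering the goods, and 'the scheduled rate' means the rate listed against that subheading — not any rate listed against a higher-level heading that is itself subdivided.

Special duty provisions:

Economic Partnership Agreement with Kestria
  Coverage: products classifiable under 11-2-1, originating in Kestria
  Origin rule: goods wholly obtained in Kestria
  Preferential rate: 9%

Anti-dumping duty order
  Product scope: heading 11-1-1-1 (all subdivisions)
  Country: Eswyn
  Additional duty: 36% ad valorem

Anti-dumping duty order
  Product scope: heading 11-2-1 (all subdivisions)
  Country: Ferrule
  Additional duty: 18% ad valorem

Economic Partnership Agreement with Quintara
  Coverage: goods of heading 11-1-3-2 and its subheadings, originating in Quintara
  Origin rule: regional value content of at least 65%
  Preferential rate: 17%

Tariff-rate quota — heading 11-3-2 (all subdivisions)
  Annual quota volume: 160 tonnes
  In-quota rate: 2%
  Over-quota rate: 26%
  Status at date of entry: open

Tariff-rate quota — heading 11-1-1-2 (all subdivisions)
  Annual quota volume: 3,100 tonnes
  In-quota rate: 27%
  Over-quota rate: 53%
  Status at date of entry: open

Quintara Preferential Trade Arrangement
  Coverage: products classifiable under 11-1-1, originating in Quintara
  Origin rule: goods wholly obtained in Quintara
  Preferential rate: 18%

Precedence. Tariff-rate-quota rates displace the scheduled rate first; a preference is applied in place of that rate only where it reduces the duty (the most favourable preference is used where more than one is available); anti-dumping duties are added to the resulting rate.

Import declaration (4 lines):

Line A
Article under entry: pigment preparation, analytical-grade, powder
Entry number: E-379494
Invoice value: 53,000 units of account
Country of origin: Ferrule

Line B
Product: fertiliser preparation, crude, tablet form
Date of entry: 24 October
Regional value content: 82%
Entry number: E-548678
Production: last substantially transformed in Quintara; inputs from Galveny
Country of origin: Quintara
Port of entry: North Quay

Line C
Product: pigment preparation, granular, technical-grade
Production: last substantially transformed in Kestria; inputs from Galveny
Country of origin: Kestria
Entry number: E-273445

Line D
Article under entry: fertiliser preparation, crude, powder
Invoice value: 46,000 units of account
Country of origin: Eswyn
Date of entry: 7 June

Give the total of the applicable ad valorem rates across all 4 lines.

Line A: pigment → 11-2; powder → 11-2-3; analytical-grade → 11-2-3-3. Scheduled 16%. No special measure applies. → 16%.
Line B: fertiliser → 11-1; tablet form → 11-1-3; crude → 11-1-3-2. Scheduled 4%. Quintara agreement on 11-1-3-2: RVC ≥ 65% → 17% available; Quintara agreement on 11-1-1: 11-1-3-2 not covered; preference 17% not lower than 4% → no reduction. → 4%.
Line C: pigment → 11-2; granular → 11-2-1; technical-grade → 11-2-1-2. Scheduled 34%. Kestria agreement on 11-2-1: not wholly obtained. → 34%.
Line D: fertiliser → 11-1; powder → 11-1-1; crude → 11-1-1-2. Scheduled 32%. quota on 11-1-1-2 open → in-quota 27%. → 27%.
Sum: 16% + 4% + 34% + 27% = 81%.

81%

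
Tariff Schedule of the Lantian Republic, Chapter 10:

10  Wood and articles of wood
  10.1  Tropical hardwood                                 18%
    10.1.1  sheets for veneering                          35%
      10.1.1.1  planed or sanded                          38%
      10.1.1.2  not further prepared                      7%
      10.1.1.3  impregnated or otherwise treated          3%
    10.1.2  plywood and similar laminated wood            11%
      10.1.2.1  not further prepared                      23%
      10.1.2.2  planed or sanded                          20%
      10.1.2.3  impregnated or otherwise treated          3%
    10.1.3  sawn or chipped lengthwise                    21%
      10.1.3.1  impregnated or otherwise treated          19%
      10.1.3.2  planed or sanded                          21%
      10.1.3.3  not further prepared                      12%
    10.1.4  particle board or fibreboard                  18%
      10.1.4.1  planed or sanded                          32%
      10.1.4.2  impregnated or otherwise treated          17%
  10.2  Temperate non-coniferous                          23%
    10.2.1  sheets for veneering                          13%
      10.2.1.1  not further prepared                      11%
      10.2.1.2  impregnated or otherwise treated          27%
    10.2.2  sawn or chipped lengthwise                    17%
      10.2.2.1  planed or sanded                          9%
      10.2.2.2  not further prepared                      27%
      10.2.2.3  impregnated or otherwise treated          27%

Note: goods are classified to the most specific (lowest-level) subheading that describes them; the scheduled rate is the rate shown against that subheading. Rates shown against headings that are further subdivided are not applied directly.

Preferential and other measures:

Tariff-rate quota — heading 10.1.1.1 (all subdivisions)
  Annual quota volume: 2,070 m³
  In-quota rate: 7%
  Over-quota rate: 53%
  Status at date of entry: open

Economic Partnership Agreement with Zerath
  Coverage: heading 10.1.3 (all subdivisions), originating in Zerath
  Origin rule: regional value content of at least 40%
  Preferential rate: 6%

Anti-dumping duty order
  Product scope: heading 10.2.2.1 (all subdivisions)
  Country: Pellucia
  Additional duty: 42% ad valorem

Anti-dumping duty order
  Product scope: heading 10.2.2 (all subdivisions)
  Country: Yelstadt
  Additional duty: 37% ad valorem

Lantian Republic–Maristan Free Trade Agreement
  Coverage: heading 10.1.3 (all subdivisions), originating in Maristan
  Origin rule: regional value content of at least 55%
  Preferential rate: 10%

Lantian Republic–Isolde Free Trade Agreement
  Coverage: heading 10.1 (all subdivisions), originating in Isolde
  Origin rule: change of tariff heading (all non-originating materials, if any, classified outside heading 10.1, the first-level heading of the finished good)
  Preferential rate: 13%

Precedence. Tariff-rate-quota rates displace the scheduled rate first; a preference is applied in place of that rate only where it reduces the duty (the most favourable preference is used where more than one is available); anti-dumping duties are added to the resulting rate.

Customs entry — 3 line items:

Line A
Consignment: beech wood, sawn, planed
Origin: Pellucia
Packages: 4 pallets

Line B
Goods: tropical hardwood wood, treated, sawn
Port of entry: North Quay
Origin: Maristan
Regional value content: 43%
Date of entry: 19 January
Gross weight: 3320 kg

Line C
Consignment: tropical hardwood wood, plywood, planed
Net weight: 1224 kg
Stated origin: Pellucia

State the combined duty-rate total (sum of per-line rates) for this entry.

90%

Line A: beech → 10.2; sawn → 10.2.2; planed → 10.2.2.1. Scheduled 9%. anti-dumping (Pellucia, 10.2.2.1): +42%; total 9% + 42% = 51%. → 51%.
Line B: tropical hardwood → 10.1; sawn → 10.1.3; treated → 10.1.3.1. Scheduled 19%. Maristan agreement on 10.1.3: RVC < 55%. → 19%.
Line C: tropical hardwood → 10.1; plywood → 10.1.2; planed → 10.1.2.2. Scheduled 20%. No special measure applies. → 20%.
Sum: 51% + 19% + 20% = 90%.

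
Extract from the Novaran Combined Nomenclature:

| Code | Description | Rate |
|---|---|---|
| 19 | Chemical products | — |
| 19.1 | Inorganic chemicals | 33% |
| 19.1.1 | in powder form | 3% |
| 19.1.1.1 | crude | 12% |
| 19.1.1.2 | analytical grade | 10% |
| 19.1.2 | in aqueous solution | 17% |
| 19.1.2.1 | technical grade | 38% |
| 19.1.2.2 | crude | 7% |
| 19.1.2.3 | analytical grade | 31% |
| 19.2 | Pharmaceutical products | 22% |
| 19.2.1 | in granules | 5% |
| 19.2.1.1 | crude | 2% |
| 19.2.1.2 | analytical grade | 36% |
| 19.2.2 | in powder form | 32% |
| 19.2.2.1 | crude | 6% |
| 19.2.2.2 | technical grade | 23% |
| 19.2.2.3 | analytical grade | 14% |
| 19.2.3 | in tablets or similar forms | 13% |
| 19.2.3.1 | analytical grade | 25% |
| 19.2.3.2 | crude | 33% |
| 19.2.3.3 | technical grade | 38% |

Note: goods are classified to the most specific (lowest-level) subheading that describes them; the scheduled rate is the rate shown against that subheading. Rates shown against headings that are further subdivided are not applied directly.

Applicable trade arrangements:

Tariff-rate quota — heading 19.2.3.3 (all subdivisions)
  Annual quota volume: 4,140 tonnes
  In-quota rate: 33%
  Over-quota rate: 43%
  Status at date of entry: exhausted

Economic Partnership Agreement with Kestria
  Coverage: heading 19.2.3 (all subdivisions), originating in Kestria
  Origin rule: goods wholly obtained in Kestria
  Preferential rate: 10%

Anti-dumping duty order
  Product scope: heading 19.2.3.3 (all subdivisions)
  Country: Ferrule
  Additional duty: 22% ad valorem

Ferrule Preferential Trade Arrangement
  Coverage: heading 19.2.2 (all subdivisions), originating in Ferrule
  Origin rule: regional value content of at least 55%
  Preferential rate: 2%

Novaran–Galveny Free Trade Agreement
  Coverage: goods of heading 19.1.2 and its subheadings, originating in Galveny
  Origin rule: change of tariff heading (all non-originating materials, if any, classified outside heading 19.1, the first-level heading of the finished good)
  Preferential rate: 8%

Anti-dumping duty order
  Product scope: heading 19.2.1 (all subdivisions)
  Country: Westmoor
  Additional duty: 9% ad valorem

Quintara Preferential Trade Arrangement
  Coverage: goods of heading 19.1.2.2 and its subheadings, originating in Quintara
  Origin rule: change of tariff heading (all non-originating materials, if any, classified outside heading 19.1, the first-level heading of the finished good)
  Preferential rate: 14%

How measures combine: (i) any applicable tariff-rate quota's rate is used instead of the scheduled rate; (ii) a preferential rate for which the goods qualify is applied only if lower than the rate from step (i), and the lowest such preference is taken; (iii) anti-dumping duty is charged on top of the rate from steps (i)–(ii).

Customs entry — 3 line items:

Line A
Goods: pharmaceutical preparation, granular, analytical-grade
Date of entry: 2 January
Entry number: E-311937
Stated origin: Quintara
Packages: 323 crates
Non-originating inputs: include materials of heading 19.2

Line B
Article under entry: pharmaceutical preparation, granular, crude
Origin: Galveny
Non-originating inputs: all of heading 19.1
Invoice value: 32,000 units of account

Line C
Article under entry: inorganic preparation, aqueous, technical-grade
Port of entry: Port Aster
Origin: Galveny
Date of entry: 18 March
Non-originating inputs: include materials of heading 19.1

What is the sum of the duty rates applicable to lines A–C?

76%

Line A: pharmaceutical → 19.2; granular → 19.2.1; analytical-grade → 19.2.1.2. Scheduled 36%. Quintara agreement on 19.1.2.2: 19.2.1.2 not covered. → 36%.
Line B: pharmaceutical → 19.2; granular → 19.2.1; crude → 19.2.1.1. Scheduled 2%. Galveny agreement on 19.1.2: 19.2.1.1 not covered. → 2%.
Line C: inorganic → 19.1; aqueous → 19.1.2; technical-grade → 19.1.2.1. Scheduled 38%. Galveny agreement on 19.1.2: CTH not met. → 38%.
Sum: 36% + 2% + 38% = 76%.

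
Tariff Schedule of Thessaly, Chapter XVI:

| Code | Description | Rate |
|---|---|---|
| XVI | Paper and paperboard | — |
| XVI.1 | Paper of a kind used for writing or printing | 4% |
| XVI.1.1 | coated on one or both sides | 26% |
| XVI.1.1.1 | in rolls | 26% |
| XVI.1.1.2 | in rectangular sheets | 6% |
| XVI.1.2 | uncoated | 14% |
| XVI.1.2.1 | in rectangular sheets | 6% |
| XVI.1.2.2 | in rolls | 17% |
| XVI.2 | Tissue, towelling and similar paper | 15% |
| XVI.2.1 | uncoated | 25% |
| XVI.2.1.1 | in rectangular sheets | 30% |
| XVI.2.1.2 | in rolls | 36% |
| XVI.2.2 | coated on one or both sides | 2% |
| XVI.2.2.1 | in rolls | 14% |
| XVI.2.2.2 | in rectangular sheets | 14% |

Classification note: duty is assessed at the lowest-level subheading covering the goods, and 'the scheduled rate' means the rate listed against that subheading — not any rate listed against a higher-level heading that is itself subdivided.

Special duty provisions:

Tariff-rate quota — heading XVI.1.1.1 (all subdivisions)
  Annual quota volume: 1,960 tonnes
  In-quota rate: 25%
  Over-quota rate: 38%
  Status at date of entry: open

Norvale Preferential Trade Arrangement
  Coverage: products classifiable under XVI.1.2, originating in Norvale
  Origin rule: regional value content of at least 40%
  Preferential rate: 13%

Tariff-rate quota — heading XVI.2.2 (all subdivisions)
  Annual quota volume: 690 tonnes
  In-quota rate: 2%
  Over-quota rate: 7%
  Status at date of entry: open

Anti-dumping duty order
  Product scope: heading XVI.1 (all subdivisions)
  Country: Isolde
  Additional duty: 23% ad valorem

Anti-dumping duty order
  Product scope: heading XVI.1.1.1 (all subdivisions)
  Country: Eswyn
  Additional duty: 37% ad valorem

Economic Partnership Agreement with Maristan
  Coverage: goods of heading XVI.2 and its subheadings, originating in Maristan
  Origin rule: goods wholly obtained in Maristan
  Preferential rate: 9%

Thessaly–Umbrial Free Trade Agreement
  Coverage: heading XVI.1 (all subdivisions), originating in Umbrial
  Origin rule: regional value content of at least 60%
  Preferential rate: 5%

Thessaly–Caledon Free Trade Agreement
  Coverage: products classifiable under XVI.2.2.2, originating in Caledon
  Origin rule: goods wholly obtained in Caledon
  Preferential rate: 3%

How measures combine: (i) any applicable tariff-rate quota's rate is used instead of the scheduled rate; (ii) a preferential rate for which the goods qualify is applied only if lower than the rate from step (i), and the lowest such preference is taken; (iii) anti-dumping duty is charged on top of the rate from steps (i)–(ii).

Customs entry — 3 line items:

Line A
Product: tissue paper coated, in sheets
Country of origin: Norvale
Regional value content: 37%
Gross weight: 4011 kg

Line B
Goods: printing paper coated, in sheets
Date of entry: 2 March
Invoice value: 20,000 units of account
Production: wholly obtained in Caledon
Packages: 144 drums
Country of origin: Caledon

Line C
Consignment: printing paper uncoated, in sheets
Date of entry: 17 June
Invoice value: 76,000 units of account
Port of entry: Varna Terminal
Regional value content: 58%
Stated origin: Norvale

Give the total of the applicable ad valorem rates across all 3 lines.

Line A: tissue paper → XVI.2; coated → XVI.2.2; in sheets → XVI.2.2.2. Scheduled 14%. quota on XVI.2.2 open → in-quota 2%; Norvale agreement on XVI.1.2: XVI.2.2.2 not covered. → 2%.
Line B: printing paper → XVI.1; coated → XVI.1.1; in sheets → XVI.1.1.2. Scheduled 6%. Caledon agreement on XVI.2.2.2: XVI.1.1.2 not covered. → 6%.
Line C: printing paper → XVI.1; uncoated → XVI.1.2; in sheets → XVI.1.2.1. Scheduled 6%. Norvale agreement on XVI.1.2: RVC ≥ 40% → 13% available; preference 13% not lower than 6% → no reduction. → 6%.
Sum: 2% + 6% + 6% = 14%.

14%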